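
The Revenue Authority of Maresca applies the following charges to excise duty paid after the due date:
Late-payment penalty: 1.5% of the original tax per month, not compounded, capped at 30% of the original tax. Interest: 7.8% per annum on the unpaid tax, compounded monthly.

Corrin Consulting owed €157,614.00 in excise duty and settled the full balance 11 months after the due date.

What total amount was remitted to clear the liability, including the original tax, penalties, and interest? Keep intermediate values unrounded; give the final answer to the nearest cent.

Penalty: 11 × 1.5% × €157,614.00 = €26,006.31 (below the 30% cap of €47,284.20)
Interest (7.8%/yr ÷ 12 = 0.65%/month): €157,614.00 × ((1 + 0.0065)^11 − 1) = €11,642.8922…
Total = €157,614.00 + €26,006.3100 + €11,642.8922… = €195,263.20

€195,263.20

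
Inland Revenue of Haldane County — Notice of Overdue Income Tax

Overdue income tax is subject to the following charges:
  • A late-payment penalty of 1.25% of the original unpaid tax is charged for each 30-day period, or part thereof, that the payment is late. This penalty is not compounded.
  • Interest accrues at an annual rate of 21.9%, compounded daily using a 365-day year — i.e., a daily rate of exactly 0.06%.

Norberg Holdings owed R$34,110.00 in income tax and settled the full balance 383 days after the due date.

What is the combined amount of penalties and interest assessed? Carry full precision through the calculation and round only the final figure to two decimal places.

R$14,352.18

Penalty periods: ⌈383/30⌉ = 13; penalty = 13 × 1.25% × R$34,110.00 = R$5,542.88…
Interest: R$34,110.00 × ((1 + 0.0006)^383 − 1) = R$34,110.00 × 0.25826160… = R$8,809.3033…
Penalties + interest = R$5,542.8750 + R$8,809.3033… = R$14,352.18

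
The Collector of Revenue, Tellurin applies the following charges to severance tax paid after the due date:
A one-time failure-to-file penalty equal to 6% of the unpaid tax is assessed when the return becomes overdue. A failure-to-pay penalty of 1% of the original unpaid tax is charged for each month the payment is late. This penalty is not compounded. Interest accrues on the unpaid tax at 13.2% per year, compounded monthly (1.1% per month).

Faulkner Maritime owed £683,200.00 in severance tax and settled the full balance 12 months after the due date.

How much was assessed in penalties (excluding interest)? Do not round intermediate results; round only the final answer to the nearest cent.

£122,976.00

Failure-to-file penalty: 6% × £683,200.00 = £40,992.00
Failure-to-pay penalty: 12 × 1% × £683,200.00 = £81,984.00
Total penalty = £40,992.00 + £81,984.00 = £122,976.00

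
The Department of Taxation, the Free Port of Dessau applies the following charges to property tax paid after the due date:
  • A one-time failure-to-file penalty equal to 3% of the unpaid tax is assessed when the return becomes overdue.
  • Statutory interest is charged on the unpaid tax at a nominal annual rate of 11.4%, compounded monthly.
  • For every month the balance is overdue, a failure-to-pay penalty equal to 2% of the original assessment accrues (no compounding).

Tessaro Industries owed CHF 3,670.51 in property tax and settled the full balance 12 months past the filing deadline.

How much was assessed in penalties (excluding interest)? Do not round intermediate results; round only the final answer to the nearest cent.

Failure-to-file penalty: 3% × CHF 3,670.51 = CHF 110.12…
Failure-to-pay penalty = 2% × CHF 3,670.51 × 12 mo = CHF 880.92…
Total penalty = CHF 110.12… + CHF 880.92… = CHF 991.04

CHF 991.04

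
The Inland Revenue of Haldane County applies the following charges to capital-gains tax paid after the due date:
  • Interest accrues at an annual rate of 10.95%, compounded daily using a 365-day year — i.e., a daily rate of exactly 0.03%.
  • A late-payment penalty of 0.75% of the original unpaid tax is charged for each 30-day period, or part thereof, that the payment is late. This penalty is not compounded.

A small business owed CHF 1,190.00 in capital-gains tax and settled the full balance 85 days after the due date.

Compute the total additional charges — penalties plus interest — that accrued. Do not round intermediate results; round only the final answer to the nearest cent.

CHF 57.51

Penalty periods: ⌈85/30⌉ = 3; penalty = 3 × 0.75% × CHF 1,190.00 = CHF 26.78…
Interest: CHF 1,190.00 × ((1 + 0.0003)^85 − 1) = CHF 1,190.00 × 0.02582398… = CHF 30.7305…
Penalties + interest = CHF 26.7750 + CHF 30.7305… = CHF 57.51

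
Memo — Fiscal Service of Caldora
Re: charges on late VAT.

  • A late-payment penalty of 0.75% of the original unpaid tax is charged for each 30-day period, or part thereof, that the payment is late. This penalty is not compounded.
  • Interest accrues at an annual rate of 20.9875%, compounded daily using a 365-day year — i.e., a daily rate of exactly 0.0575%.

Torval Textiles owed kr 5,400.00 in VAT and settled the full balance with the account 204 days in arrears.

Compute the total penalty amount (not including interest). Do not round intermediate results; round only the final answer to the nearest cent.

Penalty periods: ⌈204/30⌉ = 7; penalty = 7 × 0.75% × kr 5,400.00 = kr 283.50

kr 283.50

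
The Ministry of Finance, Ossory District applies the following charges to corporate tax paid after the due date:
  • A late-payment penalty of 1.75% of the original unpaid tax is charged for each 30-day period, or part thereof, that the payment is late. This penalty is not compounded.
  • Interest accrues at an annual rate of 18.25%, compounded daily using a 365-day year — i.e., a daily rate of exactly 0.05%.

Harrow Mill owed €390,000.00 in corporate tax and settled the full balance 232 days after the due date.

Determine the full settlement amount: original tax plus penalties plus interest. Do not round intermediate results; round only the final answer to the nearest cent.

Penalty periods: ⌈232/30⌉ = 8; penalty = 8 × 1.75% × €390,000.00 = €54,600.00
Interest: €390,000.00 × ((1 + 0.0005)^232 − 1) = €390,000.00 × 0.12296332… = €47,955.6935…
Total = €390,000.00 + €54,600.0000 + €47,955.6935… = €492,555.69

€492,555.69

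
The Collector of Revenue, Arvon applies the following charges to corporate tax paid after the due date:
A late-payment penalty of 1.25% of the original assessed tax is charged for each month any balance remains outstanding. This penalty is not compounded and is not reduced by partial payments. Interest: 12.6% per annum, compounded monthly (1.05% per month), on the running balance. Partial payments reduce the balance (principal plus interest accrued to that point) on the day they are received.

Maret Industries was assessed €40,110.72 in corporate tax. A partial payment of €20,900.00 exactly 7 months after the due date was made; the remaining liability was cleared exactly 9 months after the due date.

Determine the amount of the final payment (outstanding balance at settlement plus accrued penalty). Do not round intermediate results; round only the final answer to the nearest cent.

€27,235.60

Balance at month 7: €40,110.7200 × (1 + 0.0105)^7 = €43,153.3666…
After €20,900.00 payment: €43,153.3666… − €20,900.00 = €22,253.3666…
Balance at month 9: €22,253.3666… × (1 + 0.0105)^2 = €22,723.1407…
Penalty: 9 × 1.25% × €40,110.72 = €4,512.46…
Final settlement = outstanding balance + penalty = €22,723.1407… + €4,512.46… = €27,235.60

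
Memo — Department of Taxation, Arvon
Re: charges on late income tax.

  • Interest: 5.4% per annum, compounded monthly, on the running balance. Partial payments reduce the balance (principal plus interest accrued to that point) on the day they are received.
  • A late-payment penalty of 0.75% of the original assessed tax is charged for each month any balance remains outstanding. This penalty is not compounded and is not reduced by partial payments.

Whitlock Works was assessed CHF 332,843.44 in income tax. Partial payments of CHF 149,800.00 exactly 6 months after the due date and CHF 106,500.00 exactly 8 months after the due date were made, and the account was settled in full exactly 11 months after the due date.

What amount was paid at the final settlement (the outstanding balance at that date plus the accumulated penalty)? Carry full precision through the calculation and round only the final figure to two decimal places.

CHF 116,009.33

Monthly rate = 5.4% ÷ 12 = 0.45%
Balance at month 6: CHF 332,843.4400 × (1 + 0.0045)^6 = CHF 341,931.9227…
After CHF 149,800.00 payment: CHF 341,931.9227… − CHF 149,800.00 = CHF 192,131.9227…
Balance at month 8: CHF 192,131.9227… × (1 + 0.0045)^2 = CHF 193,865.0007…
After CHF 106,500.00 payment: CHF 193,865.0007… − CHF 106,500.00 = CHF 87,365.0007…
Balance at month 11: CHF 87,365.0007… × (1 + 0.0045)^3 = CHF 88,549.7436…
Penalty: 11 × 0.75% × CHF 332,843.44 = CHF 27,459.58…
Final settlement = outstanding balance + penalty = CHF 88,549.7436… + CHF 27,459.58… = CHF 116,009.33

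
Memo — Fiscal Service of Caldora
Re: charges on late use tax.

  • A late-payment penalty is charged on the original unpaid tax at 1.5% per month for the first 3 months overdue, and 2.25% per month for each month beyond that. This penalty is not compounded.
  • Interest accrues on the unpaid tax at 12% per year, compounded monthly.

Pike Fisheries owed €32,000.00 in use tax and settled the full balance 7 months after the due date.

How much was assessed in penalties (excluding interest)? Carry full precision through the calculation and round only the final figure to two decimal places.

Penalty, months 1–3: 3 × 1.5% × €32,000.00 = €1,440.00
Penalty, months 4–7: 4 × 2.25% × €32,000.00 = €2,880.00
Total penalty = €1,440.00 + €2,880.00 = €4,320.00

€4,320.00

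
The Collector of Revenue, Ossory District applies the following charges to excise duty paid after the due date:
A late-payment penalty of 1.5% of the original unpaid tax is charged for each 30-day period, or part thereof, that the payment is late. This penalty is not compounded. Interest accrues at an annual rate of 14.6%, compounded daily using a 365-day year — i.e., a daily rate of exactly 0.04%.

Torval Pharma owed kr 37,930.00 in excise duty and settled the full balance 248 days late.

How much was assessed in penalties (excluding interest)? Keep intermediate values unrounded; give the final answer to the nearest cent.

kr 5,120.55

Penalty periods: ⌈248/30⌉ = 9; penalty = 9 × 1.5% × kr 37,930.00 = kr 5,120.55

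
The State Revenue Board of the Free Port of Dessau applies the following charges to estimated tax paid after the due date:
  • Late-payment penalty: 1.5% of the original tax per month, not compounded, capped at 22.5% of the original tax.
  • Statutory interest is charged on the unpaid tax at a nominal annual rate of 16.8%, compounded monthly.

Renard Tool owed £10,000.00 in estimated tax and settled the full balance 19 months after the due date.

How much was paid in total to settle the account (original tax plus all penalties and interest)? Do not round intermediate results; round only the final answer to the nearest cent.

£15,273.30

Penalty (uncapped): 19 × 1.5% × £10,000.00 = £2,850.00; cap = 22.5% × £10,000.00 = £2,250.00 → penalty = £2,250.00
Interest (16.8%/yr ÷ 12 = 1.4%/month): £10,000.00 × ((1 + 0.014)^19 − 1) = £3,023.3030…
Total = £10,000.00 + £2,250.0000 + £3,023.3030… = £15,273.30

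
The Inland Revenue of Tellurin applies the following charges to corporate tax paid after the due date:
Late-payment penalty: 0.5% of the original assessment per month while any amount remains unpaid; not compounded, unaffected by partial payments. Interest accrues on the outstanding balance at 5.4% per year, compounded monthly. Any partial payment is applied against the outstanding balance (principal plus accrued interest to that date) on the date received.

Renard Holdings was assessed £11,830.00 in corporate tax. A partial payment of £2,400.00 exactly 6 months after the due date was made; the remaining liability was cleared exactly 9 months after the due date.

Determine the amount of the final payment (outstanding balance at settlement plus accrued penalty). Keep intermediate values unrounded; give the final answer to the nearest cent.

£10,417.63

Monthly rate = 5.4% ÷ 12 = 0.45%
Balance at month 6: £11,830.0000 × (1 + 0.0045)^6 = £12,153.0250…
After £2,400.00 payment: £12,153.0250… − £2,400.00 = £9,753.0250…
Balance at month 9: £9,753.0250… × (1 + 0.0045)^3 = £9,885.2842…
Penalty: 9 × 0.5% × £11,830.00 = £532.35
Final settlement = outstanding balance + penalty = £9,885.2842… + £532.35 = £10,417.63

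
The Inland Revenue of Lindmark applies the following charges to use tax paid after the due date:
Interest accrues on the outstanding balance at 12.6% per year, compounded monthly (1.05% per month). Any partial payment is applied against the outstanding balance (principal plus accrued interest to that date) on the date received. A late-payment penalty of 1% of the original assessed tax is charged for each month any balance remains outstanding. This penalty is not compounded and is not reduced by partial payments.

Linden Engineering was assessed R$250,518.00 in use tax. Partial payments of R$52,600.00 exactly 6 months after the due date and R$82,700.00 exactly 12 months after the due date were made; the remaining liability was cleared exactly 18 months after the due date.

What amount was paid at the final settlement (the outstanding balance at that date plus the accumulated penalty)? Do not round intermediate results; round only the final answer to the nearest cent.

R$199,758.33

Balance at month 6: R$250,518.0000 × (1 + 0.0105)^6 = R$266,720.7741…
After R$52,600.00 payment: R$266,720.7741… − R$52,600.00 = R$214,120.7741…
Balance at month 12: R$214,120.7741… × (1 + 0.0105)^6 = R$227,969.4818…
After R$82,700.00 payment: R$227,969.4818… − R$82,700.00 = R$145,269.4818…
Balance at month 18: R$145,269.4818… × (1 + 0.0105)^6 = R$154,665.0885…
Penalty: 18 × 1% × R$250,518.00 = R$45,093.24
Final settlement = outstanding balance + penalty = R$154,665.0885… + R$45,093.24 = R$199,758.33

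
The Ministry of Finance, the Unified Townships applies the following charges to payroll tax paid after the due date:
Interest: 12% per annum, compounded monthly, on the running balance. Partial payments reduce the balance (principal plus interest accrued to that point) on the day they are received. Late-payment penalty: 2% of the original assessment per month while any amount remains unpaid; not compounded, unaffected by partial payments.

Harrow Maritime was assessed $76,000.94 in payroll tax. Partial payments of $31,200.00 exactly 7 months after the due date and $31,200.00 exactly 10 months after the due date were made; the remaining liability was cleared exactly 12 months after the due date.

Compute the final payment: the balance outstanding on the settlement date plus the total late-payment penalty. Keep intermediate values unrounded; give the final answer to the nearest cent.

Monthly rate = 12% ÷ 12 = 1%
Balance at month 7: $76,000.9400 × (1 + 0.01)^7 = $81,483.2946…
After $31,200.00 payment: $81,483.2946… − $31,200.00 = $50,283.2946…
Balance at month 10: $50,283.2946… × (1 + 0.01)^3 = $51,806.9287…
After $31,200.00 payment: $51,806.9287… − $31,200.00 = $20,606.9287…
Balance at month 12: $20,606.9287… × (1 + 0.01)^2 = $21,021.1279…
Penalty: 12 × 2% × $76,000.94 = $18,240.23…
Final settlement = outstanding balance + penalty = $21,021.1279… + $18,240.23… = $39,261.35

$39,261.35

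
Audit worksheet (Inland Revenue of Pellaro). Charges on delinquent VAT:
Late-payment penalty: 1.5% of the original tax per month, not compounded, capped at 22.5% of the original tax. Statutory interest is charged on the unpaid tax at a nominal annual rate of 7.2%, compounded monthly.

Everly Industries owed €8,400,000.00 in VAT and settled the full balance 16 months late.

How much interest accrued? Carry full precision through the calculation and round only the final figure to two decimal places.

€843,724.17

Interest (7.2%/yr ÷ 12 = 0.6%/month): €8,400,000.00 × ((1 + 0.006)^16 − 1) = €843,724.1657…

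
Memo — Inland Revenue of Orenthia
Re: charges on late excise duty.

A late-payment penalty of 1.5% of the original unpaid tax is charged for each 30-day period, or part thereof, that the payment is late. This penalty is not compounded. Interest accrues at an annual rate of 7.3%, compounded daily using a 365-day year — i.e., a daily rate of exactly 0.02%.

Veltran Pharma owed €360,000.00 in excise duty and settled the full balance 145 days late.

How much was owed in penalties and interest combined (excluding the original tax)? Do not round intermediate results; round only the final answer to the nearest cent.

€37,591.78

Penalty periods: ⌈145/30⌉ = 5; penalty = 5 × 1.5% × €360,000.00 = €27,000.00
Interest: €360,000.00 × ((1 + 0.0002)^145 − 1) = €360,000.00 × 0.02942161… = €10,591.7794…
Penalties + interest = €27,000.0000 + €10,591.7794… = €37,591.78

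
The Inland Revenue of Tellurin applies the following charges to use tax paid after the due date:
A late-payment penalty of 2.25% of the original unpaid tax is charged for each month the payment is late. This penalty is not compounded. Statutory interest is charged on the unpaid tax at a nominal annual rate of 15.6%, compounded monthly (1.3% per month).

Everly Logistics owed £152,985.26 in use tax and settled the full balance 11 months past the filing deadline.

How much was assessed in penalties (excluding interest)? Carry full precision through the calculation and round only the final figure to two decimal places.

Late-payment penalty: 11 × 2.25% × £152,985.26 = £37,863.85…

£37,863.85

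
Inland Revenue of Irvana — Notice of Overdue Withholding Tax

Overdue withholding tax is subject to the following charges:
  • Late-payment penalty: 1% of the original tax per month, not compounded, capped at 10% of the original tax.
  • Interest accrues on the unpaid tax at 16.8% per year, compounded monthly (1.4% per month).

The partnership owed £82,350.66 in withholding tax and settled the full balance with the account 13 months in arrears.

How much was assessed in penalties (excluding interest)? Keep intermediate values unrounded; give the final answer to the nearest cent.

£8,235.07

Penalty (uncapped): 13 × 1% × £82,350.66 = £10,705.59…; cap = 10% × £82,350.66 = £8,235.07… → penalty = £8,235.07…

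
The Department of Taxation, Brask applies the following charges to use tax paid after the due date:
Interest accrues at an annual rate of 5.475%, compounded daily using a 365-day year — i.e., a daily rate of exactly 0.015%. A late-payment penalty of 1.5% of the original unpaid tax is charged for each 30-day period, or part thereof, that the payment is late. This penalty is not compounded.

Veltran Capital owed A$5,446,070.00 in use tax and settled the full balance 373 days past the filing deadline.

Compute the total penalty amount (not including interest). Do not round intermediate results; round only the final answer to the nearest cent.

A$1,061,983.65

Penalty periods: ⌈373/30⌉ = 13; penalty = 13 × 1.5% × A$5,446,070.00 = A$1,061,983.65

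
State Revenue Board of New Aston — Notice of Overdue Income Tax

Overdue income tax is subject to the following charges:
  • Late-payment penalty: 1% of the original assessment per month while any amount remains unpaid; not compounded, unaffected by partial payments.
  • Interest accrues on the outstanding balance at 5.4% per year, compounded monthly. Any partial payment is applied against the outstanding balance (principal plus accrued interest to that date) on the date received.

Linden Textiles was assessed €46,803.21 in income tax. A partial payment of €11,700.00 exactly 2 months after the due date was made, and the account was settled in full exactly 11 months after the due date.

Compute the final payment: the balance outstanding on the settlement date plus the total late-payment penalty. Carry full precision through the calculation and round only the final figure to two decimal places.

Monthly rate = 5.4% ÷ 12 = 0.45%
Balance at month 2: €46,803.2100 × (1 + 0.0045)^2 = €47,225.3867…
After €11,700.00 payment: €47,225.3867… − €11,700.00 = €35,525.3867…
Balance at month 11: €35,525.3867… × (1 + 0.0045)^9 = €36,990.3366…
Penalty: 11 × 1% × €46,803.21 = €5,148.35…
Final settlement = outstanding balance + penalty = €36,990.3366… + €5,148.35… = €42,138.69

€42,138.69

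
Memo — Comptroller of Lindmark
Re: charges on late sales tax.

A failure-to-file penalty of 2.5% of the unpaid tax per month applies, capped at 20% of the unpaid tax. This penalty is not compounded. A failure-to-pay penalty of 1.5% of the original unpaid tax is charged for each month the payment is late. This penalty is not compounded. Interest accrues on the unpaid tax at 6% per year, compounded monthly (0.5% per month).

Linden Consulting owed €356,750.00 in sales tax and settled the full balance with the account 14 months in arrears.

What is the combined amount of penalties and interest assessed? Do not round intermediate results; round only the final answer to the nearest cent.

Failure-to-file: 14 × 2.5% × €356,750.00 = €124,862.50, capped at 20% × €356,750.00 = €71,350.00
Failure-to-pay penalty: 14 × 1.5% × €356,750.00 = €74,917.50
Interest: €356,750.00 × ((1 + 0.005)^14 − 1) = €356,750.00 × 0.0723211… = €25,800.5638…
Penalties + interest = €146,267.5000 + €25,800.5638… = €172,068.06

€172,068.06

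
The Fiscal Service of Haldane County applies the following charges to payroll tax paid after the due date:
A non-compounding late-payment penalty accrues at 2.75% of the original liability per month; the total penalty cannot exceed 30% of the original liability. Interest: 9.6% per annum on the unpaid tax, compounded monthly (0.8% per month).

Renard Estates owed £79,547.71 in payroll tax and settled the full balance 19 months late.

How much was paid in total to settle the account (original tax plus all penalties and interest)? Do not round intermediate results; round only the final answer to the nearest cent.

Penalty (uncapped): 19 × 2.75% × £79,547.71 = £41,563.68…; cap = 30% × £79,547.71 = £23,864.31… → penalty = £23,864.31…
Interest: £79,547.71 × ((1 + 0.008)^19 − 1) = £79,547.71 × 0.1634564… = £13,002.5817…
Total = £79,547.71 + £23,864.3130 + £13,002.5817… = £116,414.60

£116,414.60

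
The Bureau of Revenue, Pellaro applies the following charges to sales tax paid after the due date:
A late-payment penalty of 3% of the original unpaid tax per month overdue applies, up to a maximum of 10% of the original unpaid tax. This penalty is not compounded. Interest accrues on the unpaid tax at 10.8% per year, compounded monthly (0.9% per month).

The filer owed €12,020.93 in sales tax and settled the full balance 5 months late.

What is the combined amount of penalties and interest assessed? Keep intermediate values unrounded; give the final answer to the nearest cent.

€1,752.86

Penalty (uncapped): 5 × 3% × €12,020.93 = €1,803.14…; cap = 10% × €12,020.93 = €1,202.09… → penalty = €1,202.09…
Interest: €12,020.93 × ((1 + 0.009)^5 − 1) = €12,020.93 × 0.0458173… = €550.7668…
Penalties + interest = €1,202.0930 + €550.7668… = €1,752.86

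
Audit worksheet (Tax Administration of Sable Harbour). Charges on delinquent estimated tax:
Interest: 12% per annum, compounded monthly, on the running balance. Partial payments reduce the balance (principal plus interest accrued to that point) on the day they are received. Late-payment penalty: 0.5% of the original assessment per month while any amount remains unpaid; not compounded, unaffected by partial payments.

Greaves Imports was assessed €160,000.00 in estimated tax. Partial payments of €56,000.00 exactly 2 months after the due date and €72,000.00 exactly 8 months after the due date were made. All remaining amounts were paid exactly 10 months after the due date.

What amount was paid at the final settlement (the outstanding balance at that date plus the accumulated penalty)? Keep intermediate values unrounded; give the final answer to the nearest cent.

Monthly rate = 12% ÷ 12 = 1%
Balance at month 2: €160,000.0000 × (1 + 0.01)^2 = €163,216.0000
After €56,000.00 payment: €163,216.0000 − €56,000.00 = €107,216.0000
Balance at month 8: €107,216.0000 × (1 + 0.01)^6 = €113,811.9445…
After €72,000.00 payment: €113,811.9445… − €72,000.00 = €41,811.9445…
Balance at month 10: €41,811.9445… × (1 + 0.01)^2 = €42,652.3646…
Penalty: 10 × 0.5% × €160,000.00 = €8,000.00
Final settlement = outstanding balance + penalty = €42,652.3646… + €8,000.00 = €50,652.36

€50,652.36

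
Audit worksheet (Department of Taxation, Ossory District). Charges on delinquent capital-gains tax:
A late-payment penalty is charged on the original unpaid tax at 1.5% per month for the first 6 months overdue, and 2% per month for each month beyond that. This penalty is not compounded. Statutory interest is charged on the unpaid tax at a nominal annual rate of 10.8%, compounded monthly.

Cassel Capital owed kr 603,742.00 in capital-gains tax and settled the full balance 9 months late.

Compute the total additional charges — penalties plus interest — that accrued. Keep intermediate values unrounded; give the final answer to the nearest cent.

kr 141,262.39

Penalty, months 1–6: 6 × 1.5% × kr 603,742.00 = kr 54,336.78
Penalty, months 7–9: 3 × 2% × kr 603,742.00 = kr 36,224.52
Interest (10.8%/yr ÷ 12 = 0.9%/month): kr 603,742.00 × ((1 + 0.009)^9 − 1) = kr 50,701.0880…
Penalties + interest = kr 90,561.3000 + kr 50,701.0880… = kr 141,262.39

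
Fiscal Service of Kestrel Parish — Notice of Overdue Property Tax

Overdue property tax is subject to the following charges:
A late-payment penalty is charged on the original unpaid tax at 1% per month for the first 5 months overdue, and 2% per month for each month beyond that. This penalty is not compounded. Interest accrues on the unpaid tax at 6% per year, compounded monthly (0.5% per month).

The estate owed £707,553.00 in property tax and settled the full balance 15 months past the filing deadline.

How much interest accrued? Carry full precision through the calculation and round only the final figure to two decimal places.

Interest: £707,553.00 × ((1 + 0.005)^15 − 1) = £707,553.00 × 0.0776827… = £54,964.6540…

£54,964.65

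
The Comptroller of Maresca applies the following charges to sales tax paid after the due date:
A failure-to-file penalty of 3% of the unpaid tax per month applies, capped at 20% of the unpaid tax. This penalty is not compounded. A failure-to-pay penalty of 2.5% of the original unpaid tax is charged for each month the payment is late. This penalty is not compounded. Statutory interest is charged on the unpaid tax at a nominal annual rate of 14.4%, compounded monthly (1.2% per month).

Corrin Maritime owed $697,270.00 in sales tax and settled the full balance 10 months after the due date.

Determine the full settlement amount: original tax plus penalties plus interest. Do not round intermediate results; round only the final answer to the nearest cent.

Failure-to-file: 10 × 3% × $697,270.00 = $209,181.00, capped at 20% × $697,270.00 = $139,454.00
Failure-to-pay penalty: 10 × 2.5% × $697,270.00 = $174,317.50
Interest: $697,270.00 × ((1 + 0.012)^10 − 1) = $697,270.00 × 0.1266918… = $88,338.3760…
Total = $697,270.00 + $313,771.5000 + $88,338.3760… = $1,099,379.88

$1,099,379.88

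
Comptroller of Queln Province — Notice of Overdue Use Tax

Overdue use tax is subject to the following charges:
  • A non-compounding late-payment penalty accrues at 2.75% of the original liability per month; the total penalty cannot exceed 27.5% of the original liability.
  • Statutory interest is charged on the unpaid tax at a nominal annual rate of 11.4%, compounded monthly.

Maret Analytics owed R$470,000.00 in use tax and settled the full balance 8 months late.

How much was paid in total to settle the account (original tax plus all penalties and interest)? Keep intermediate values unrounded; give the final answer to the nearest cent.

Penalty: 8 × 2.75% × R$470,000.00 = R$103,400.00 (below the 27.5% cap of R$129,250.00)
Interest (11.4%/yr ÷ 12 = 0.95%/month): R$470,000.00 × ((1 + 0.0095)^8 − 1) = R$36,930.5261…
Total = R$470,000.00 + R$103,400.0000 + R$36,930.5261… = R$610,330.53

R$610,330.53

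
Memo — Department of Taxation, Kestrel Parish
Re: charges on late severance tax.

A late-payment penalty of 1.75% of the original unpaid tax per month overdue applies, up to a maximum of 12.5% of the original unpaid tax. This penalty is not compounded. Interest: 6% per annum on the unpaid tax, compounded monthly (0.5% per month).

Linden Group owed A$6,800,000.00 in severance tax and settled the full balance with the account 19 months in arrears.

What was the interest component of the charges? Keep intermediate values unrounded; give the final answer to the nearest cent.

A$675,910.37

Interest: A$6,800,000.00 × ((1 + 0.005)^19 − 1) = A$6,800,000.00 × 0.0993986… = A$675,910.3730…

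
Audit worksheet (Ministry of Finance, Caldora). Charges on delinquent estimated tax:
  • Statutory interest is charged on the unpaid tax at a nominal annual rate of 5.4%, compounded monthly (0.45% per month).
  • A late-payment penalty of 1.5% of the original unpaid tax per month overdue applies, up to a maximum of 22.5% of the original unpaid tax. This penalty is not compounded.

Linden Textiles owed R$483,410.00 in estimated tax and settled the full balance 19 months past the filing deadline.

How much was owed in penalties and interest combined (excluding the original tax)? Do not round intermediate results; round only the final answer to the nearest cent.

R$151,816.20

Penalty (uncapped): 19 × 1.5% × R$483,410.00 = R$137,771.85; cap = 22.5% × R$483,410.00 = R$108,767.25 → penalty = R$108,767.25
Interest: R$483,410.00 × ((1 + 0.0045)^19 − 1) = R$483,410.00 × 0.0890527… = R$43,048.9470…
Penalties + interest = R$108,767.2500 + R$43,048.9470… = R$151,816.20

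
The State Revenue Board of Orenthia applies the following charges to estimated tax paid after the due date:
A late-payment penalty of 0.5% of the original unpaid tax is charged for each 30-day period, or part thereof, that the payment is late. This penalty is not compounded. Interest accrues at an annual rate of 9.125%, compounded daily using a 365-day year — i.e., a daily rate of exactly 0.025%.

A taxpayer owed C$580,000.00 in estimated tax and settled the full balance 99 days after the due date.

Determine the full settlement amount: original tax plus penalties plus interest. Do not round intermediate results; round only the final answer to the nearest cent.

Penalty periods: ⌈99/30⌉ = 4; penalty = 4 × 0.5% × C$580,000.00 = C$11,600.00
Interest: C$580,000.00 × ((1 + 0.00025)^99 − 1) = C$580,000.00 × 0.02505565… = C$14,532.2788…
Total = C$580,000.00 + C$11,600.0000 + C$14,532.2788… = C$606,132.28

C$606,132.28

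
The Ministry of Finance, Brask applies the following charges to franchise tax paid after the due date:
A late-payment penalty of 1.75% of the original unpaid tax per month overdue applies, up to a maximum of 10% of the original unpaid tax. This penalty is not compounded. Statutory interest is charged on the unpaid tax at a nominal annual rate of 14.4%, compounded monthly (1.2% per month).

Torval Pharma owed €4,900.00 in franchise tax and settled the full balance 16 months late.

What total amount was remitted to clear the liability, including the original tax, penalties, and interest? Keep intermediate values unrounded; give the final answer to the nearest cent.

€6,420.40

Penalty (uncapped): 16 × 1.75% × €4,900.00 = €1,372.00; cap = 10% × €4,900.00 = €490.00 → penalty = €490.00
Interest: €4,900.00 × ((1 + 0.012)^16 − 1) = €4,900.00 × 0.2102865… = €1,030.4040…
Total = €4,900.00 + €490.0000 + €1,030.4040… = €6,420.40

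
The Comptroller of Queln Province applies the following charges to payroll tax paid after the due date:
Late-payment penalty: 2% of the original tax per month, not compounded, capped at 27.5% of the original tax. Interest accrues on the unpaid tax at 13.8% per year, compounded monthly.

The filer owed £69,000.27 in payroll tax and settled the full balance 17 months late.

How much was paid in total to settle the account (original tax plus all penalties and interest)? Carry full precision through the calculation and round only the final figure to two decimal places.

£102,780.26

Penalty (uncapped): 17 × 2% × £69,000.27 = £23,460.09…; cap = 27.5% × £69,000.27 = £18,975.07… → penalty = £18,975.07…
Interest (13.8%/yr ÷ 12 = 1.15%/month): £69,000.27 × ((1 + 0.0115)^17 − 1) = £14,804.9115…
Total = £69,000.27 + £18,975.0743… + £14,804.9115… = £102,780.26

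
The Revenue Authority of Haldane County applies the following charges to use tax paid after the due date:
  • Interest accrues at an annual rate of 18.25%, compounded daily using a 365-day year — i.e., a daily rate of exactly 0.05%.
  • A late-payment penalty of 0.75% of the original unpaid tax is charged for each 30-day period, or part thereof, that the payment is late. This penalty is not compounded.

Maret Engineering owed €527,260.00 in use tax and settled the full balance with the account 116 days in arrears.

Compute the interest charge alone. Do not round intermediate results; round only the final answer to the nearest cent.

€31,477.23

Interest: €527,260.00 × ((1 + 0.0005)^116 − 1) = €527,260.00 × 0.05969964… = €31,477.2296…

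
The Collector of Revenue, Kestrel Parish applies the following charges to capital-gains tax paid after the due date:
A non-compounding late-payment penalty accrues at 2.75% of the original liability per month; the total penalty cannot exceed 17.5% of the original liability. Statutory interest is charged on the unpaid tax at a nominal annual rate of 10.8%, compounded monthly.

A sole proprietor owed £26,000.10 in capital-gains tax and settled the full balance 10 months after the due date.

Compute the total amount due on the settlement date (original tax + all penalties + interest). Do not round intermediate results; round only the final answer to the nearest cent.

Penalty (uncapped): 10 × 2.75% × £26,000.10 = £7,150.03…; cap = 17.5% × £26,000.10 = £4,550.02… → penalty = £4,550.02…
Interest (10.8%/yr ÷ 12 = 0.9%/month): £26,000.10 × ((1 + 0.009)^10 − 1) = £2,437.0901…
Total = £26,000.10 + £4,550.0175 + £2,437.0901… = £32,987.21

£32,987.21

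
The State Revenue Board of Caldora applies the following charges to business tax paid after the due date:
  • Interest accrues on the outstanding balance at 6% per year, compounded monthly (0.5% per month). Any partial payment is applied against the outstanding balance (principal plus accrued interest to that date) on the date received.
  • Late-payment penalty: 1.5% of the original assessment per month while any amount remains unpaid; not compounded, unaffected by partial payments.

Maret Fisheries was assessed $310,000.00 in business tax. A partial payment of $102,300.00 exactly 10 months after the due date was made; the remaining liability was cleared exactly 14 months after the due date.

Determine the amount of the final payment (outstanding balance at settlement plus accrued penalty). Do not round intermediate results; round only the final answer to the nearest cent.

$293,158.15

Balance at month 10: $310,000.0000 × (1 + 0.005)^10 = $325,853.4409…
After $102,300.00 payment: $325,853.4409… − $102,300.00 = $223,553.4409…
Balance at month 14: $223,553.4409… × (1 + 0.005)^4 = $228,058.1547…
Penalty: 14 × 1.5% × $310,000.00 = $65,100.00
Final settlement = outstanding balance + penalty = $228,058.1547… + $65,100.00 = $293,158.15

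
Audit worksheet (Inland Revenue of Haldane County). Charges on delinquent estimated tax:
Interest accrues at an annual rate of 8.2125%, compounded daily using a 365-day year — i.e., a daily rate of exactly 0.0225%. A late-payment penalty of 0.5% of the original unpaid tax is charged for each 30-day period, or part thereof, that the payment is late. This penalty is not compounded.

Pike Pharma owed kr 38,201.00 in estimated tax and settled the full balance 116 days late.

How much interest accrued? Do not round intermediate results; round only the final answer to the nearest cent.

kr 1,010.06

Interest: kr 38,201.00 × ((1 + 0.000225)^116 − 1) = kr 38,201.00 × 0.02644057… = kr 1,010.0564…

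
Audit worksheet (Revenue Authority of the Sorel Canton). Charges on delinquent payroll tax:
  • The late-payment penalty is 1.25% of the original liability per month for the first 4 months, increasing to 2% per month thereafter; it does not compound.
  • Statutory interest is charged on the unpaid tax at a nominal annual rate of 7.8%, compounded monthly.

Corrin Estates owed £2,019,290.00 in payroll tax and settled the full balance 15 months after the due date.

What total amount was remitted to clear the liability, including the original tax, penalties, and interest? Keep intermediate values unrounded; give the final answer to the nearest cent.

£2,770,594.46

Penalty, months 1–4: 4 × 1.25% × £2,019,290.00 = £100,964.50
Penalty, months 5–15: 11 × 2% × £2,019,290.00 = £444,243.80
Interest (7.8%/yr ÷ 12 = 0.65%/month): £2,019,290.00 × ((1 + 0.0065)^15 − 1) = £206,096.1607…
Total = £2,019,290.00 + £545,208.3000 + £206,096.1607… = £2,770,594.46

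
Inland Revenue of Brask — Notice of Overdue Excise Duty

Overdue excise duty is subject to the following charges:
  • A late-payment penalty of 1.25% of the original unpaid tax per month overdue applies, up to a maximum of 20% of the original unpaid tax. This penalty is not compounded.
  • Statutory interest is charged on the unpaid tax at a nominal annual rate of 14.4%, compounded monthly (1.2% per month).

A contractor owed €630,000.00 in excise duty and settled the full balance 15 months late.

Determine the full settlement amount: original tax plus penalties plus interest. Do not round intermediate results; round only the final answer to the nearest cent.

€871,564.24

Penalty: 15 × 1.25% × €630,000.00 = €118,125.00 (below the 20% cap of €126,000.00)
Interest: €630,000.00 × ((1 + 0.012)^15 − 1) = €630,000.00 × 0.1959353… = €123,439.2434…
Total = €630,000.00 + €118,125.0000 + €123,439.2434… = €871,564.24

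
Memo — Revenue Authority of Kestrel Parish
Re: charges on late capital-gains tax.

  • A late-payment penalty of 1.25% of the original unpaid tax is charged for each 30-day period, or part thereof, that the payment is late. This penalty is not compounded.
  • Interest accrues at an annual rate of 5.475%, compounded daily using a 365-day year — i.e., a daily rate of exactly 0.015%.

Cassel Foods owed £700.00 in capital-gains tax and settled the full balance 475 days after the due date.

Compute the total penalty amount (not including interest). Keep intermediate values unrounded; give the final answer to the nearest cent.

Penalty periods: ⌈475/30⌉ = 16; penalty = 16 × 1.25% × £700.00 = £140.00

£140.00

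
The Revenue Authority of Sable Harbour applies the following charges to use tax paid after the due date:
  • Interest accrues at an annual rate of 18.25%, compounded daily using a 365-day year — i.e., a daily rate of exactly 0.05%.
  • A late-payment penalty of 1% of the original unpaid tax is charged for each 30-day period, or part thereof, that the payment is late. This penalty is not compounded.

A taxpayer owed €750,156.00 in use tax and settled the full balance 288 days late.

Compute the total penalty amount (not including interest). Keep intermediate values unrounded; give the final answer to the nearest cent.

Penalty periods: ⌈288/30⌉ = 10; penalty = 10 × 1% × €750,156.00 = €75,015.60

€75,015.60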